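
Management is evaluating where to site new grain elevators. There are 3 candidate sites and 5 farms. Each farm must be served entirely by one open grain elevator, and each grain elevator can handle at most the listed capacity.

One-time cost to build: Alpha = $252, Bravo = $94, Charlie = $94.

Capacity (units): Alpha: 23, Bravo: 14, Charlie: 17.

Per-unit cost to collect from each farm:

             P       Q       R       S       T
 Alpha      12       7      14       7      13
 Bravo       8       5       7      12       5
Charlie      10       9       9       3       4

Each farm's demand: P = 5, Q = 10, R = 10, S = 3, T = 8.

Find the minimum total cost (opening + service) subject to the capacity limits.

Minimum total cost: 647

Open {Alpha, Charlie}: P→Charlie 10·5=50, Q→Alpha 7·10=70, R→Alpha 14·10=140, S→Charlie 3·3=9, T→Charlie 4·8=32.
Loads: Alpha carries 20/23, Charlie carries 16/17. Service 301; fixed 346; total 647.
Next best feasible plan costs 657.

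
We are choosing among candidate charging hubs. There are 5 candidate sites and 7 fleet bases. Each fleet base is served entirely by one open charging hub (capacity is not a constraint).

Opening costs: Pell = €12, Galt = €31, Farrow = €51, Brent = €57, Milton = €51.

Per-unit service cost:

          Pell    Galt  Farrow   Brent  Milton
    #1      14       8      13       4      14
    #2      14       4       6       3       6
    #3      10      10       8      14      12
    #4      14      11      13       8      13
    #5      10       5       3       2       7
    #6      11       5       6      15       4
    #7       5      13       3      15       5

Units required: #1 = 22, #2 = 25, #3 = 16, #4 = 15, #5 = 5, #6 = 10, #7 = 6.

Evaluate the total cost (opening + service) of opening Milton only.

Total cost: 1001

Each fleet base is assigned to its cheapest site among the open ones.
{Milton}: #1→Milton 14·22=308, #2→Milton 6·25=150, #3→Milton 12·16=192, #4→Milton 13·15=195, #5→Milton 7·5=35, #6→Milton 4·10=40, #7→Milton 5·6=30. Service 950; fixed 51; total 1001.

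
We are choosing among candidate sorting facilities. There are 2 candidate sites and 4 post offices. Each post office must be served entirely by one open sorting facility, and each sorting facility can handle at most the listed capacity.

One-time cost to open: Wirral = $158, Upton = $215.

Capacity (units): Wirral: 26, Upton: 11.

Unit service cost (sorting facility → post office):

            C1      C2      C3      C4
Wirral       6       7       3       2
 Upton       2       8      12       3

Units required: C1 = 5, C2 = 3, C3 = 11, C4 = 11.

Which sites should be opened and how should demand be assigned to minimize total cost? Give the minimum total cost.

Minimum total cost: 459

Open {Wirral, Upton}: C1→Upton 2·5=10, C2→Wirral 7·3=21, C3→Wirral 3·11=33, C4→Wirral 2·11=22.
Loads: Wirral carries 25/26, Upton carries 5/11. Service 86; fixed 373; total 459.
Next best feasible plan costs 462.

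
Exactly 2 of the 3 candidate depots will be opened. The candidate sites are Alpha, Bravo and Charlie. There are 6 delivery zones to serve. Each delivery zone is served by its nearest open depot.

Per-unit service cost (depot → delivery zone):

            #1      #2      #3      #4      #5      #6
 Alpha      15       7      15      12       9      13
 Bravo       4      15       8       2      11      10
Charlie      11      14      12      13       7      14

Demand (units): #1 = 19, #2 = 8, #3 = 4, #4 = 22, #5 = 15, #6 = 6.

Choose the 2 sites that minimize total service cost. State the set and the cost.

Choose Alpha and Bravo; total service cost 403.

With exactly 2 open, each delivery zone uses its cheapest among the chosen.
{Alpha, Bravo}: #1→Bravo 4·19=76, #2→Alpha 7·8=56, #3→Bravo 8·4=32, #4→Bravo 2·22=44, #5→Alpha 9·15=135, #6→Bravo 10·6=60. Service cost 403.
{Bravo, Charlie}: service cost 429
{Alpha, Charlie}: service cost 760
Among all 3 size-2 choices, {Alpha, Bravo} is lowest.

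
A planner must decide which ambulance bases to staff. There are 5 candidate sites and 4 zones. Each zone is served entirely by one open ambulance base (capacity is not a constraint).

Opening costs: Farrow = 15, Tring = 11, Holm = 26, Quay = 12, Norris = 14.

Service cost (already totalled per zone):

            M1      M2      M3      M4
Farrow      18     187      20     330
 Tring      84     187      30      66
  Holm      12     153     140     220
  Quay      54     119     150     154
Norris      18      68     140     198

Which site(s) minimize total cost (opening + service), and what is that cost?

For any fixed open set, each zone goes to its cheapest open site; total = fixed + service.
{Tring, Norris}: M1→Norris 18, M2→Norris 68, M3→Tring 30, M4→Tring 66. Service 182; fixed 25; total 207.
{Farrow, Tring, Norris}: M1→Farrow 18, M2→Norris 68, M3→Farrow 20, M4→Tring 66. Service 172; fixed 40; total 212.
{Tring, Quay, Norris}: M1→Norris 18, M2→Norris 68, M3→Tring 30, M4→Tring 66. Service 182; fixed 37; total 219.
{Farrow, Tring, Holm, Quay, Norris}: M1→Holm 12, M2→Norris 68, M3→Farrow 20, M4→Tring 66. Service 166; fixed 78; total 244.
No other subset beats 207.

Open Tring and Norris; minimum total cost 207.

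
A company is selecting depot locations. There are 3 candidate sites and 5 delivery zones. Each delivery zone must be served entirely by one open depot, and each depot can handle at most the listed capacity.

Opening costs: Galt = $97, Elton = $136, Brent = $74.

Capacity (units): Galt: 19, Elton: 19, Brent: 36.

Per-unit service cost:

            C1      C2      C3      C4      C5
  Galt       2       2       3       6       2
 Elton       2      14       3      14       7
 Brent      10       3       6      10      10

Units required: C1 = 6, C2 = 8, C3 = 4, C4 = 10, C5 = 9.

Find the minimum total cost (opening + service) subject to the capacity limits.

Minimum total cost: 337

Open {Galt, Brent}: C1→Galt 2·6=12, C2→Brent 3·8=24, C3→Galt 3·4=12, C4→Brent 10·10=100, C5→Galt 2·9=18.
Loads: Galt carries 19/19, Brent carries 18/36. Service 166; fixed 171; total 337.
Next best feasible plan costs 349.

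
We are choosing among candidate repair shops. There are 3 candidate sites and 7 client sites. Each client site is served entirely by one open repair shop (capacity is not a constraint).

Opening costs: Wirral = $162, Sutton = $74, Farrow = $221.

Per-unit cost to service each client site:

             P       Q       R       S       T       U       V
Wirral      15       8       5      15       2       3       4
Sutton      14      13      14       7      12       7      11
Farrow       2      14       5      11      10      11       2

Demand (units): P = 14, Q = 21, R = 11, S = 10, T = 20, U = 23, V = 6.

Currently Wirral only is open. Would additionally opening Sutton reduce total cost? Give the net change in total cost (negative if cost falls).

Yes — net change −20 (cost falls by 20).

Current service cost with {Wirral}: 716.
Adding Sutton: each client site re-picks its cheapest; new service cost 622, saving 94.
Extra fixed cost: 74. Net change = 74 − 94 = -20.
(Totals: 878 → 858.)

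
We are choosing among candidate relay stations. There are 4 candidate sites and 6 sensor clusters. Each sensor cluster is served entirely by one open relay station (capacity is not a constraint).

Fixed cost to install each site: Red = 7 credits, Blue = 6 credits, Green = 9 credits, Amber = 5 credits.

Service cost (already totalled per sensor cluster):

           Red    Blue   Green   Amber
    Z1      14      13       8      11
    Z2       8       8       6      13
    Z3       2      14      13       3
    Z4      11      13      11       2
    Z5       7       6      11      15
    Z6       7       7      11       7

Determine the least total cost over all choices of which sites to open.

For any fixed open set, each sensor cluster goes to its cheapest open site; total = fixed + service.
{Blue, Amber}: Z1→Amber 11, Z2→Blue 8, Z3→Amber 3, Z4→Amber 2, Z5→Blue 6, Z6→Blue 7. Service 37; fixed 11; total 48.
{Red, Amber}: service 37 + fixed 12 = 49
{Green, Amber}: service 37 + fixed 14 = 51
{Red, Blue, Green, Amber}: service 31 + fixed 27 = 58
(All 15 nonempty subsets were checked; Blue and Amber is lowest.)

Minimum total cost: 48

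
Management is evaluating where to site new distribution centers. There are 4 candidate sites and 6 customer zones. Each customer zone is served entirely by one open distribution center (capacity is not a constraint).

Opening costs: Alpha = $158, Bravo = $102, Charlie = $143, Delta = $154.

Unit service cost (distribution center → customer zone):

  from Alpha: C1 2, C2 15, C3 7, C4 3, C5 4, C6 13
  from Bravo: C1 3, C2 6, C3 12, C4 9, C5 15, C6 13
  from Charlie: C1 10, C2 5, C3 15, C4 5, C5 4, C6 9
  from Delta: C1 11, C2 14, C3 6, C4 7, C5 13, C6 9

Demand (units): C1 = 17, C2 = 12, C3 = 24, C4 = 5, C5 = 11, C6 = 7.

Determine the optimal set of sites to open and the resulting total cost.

For any fixed open set, each customer zone goes to its cheapest open site; total = fixed + service.
{Alpha, Bravo}: C1→Alpha 2·17=34, C2→Bravo 6·12=72, C3→Alpha 7·24=168, C4→Alpha 3·5=15, C5→Alpha 4·11=44, C6→Alpha 13·7=91. Service 424; fixed 260; total 684.
{Alpha, Charlie}: C1→Alpha 2·17=34, C2→Charlie 5·12=60, C3→Alpha 7·24=168, C4→Alpha 3·5=15, C5→Alpha 4·11=44, C6→Charlie 9·7=63. Service 384; fixed 301; total 685.
{Alpha}: service 532 + fixed 158 = 690
{Alpha, Bravo, Charlie, Delta}: service 360 + fixed 557 = 917
(All 15 nonempty subsets were checked; Alpha and Bravo is lowest.)

Open Alpha and Bravo; minimum total cost 684.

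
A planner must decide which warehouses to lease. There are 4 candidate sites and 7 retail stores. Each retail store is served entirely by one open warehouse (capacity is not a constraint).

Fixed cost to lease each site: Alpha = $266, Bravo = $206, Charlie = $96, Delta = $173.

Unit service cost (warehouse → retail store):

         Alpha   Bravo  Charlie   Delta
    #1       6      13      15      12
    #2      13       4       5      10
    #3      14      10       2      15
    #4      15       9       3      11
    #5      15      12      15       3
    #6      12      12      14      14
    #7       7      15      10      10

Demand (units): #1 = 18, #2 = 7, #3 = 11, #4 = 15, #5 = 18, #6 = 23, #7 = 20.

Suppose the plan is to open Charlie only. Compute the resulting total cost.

Total cost: 1260

Each retail store is assigned to its cheapest site among the open ones.
{Charlie}: #1→Charlie 15·18=270, #2→Charlie 5·7=35, #3→Charlie 2·11=22, #4→Charlie 3·15=45, #5→Charlie 15·18=270, #6→Charlie 14·23=322, #7→Charlie 10·20=200. Service 1164; fixed 96; total 1260.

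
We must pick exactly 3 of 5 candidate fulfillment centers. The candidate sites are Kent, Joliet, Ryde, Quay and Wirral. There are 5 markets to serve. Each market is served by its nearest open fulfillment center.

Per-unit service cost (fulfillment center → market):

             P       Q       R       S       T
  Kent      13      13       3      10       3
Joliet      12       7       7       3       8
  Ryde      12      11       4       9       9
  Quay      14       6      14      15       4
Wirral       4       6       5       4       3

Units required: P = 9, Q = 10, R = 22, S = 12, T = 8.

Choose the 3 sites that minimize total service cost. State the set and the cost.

Choose Kent, Joliet and Wirral; total service cost 222.

With exactly 3 open, each market uses its cheapest among the chosen.
{Kent, Joliet, Wirral}: P→Wirral 4·9=36, Q→Wirral 6·10=60, R→Kent 3·22=66, S→Joliet 3·12=36, T→Kent 3·8=24. Service cost 222.
{Kent, Ryde, Wirral}: service cost 234
{Kent, Quay, Wirral}: service cost 234
Among all 10 size-3 choices, {Kent, Joliet, Wirral} is lowest.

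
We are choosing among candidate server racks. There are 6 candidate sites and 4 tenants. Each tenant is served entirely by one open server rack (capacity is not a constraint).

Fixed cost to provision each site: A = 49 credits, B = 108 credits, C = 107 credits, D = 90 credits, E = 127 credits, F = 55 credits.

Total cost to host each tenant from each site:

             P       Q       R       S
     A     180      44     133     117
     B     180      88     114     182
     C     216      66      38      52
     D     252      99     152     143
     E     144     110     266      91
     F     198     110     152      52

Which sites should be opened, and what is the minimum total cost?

Open A and C; minimum total cost 470.

For any fixed open set, each tenant goes to its cheapest open site; total = fixed + service.
{A, C}: P→A 180, Q→A 44, R→C 38, S→C 52. Service 314; fixed 156; total 470.
{C}: P→C 216, Q→C 66, R→C 38, S→C 52. Service 372; fixed 107; total 479.
{A, F}: service 409 + fixed 104 = 513
{A, B, C, D, E, F}: P→E 144, Q→A 44, R→C 38, S→C 52. Service 278; fixed 536; total 814.
No other subset beats 470.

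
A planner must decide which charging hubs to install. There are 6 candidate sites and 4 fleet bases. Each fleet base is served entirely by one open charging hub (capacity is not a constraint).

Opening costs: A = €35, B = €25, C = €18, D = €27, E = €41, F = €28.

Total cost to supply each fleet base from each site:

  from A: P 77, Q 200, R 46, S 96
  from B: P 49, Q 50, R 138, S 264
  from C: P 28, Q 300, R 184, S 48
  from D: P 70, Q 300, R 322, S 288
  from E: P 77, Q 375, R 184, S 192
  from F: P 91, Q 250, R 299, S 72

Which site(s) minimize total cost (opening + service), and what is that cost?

Open A, B and C; minimum total cost 250.

For any fixed open set, each fleet base goes to its cheapest open site; total = fixed + service.
{A, B, C}: P→C 28, Q→B 50, R→A 46, S→C 48. Service 172; fixed 78; total 250.
{A, B, C, D}: P→C 28, Q→B 50, R→A 46, S→C 48. Service 172; fixed 105; total 277.
{A, B, C, F}: service 172 + fixed 106 = 278
{A, B, C, D, E, F}: service 172 + fixed 174 = 346
No other subset beats 250.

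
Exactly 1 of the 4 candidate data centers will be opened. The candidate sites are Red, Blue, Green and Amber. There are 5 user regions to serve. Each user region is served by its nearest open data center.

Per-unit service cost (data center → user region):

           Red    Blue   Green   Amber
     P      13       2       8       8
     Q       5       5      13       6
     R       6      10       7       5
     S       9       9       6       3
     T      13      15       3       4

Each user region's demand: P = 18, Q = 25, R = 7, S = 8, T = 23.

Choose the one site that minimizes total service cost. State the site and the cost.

Choose Amber only; total service cost 445.

With exactly 1 open, each user region uses its cheapest among the chosen.
{Amber}: P→Amber 8·18=144, Q→Amber 6·25=150, R→Amber 5·7=35, S→Amber 3·8=24, T→Amber 4·23=92. Service cost 445.
{Green}: service cost 635
{Blue}: service cost 648
Among all 4 size-1 choices, {Amber} is lowest.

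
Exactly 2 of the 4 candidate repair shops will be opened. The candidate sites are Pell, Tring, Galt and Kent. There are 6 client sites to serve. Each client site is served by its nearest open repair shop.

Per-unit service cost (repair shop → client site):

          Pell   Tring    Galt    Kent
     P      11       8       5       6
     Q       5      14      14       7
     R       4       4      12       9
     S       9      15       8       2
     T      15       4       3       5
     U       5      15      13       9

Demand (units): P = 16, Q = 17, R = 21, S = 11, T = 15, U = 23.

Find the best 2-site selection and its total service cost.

With exactly 2 open, each client site uses its cheapest among the chosen.
{Pell, Kent}: P→Kent 6·16=96, Q→Pell 5·17=85, R→Pell 4·21=84, S→Kent 2·11=22, T→Kent 5·15=75, U→Pell 5·23=115. Service cost 477.
{Pell, Galt}: service cost 497
{Pell, Tring}: service cost 571
Among all 6 size-2 choices, {Pell, Kent} is lowest.

Choose Pell and Kent; total service cost 477.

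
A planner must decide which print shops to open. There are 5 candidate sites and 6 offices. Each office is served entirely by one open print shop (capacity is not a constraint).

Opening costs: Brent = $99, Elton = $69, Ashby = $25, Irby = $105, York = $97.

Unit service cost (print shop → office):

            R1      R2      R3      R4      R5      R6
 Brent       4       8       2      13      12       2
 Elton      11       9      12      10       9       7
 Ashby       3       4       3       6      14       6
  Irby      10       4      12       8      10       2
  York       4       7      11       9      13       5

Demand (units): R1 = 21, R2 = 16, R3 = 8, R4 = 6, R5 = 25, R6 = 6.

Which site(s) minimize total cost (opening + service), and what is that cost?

Open Elton and Ashby; minimum total cost 542.

For any fixed open set, each office goes to its cheapest open site; total = fixed + service.
{Elton, Ashby}: R1→Ashby 3·21=63, R2→Ashby 4·16=64, R3→Ashby 3·8=24, R4→Ashby 6·6=36, R5→Elton 9·25=225, R6→Ashby 6·6=36. Service 448; fixed 94; total 542.
{Ashby, Irby}: service 449 + fixed 130 = 579
{Ashby}: service 573 + fixed 25 = 598
{Brent, Elton, Ashby, Irby, York}: R1→Ashby 3·21=63, R2→Ashby 4·16=64, R3→Brent 2·8=16, R4→Ashby 6·6=36, R5→Elton 9·25=225, R6→Brent 2·6=12. Service 416; fixed 395; total 811.
No other subset beats 542.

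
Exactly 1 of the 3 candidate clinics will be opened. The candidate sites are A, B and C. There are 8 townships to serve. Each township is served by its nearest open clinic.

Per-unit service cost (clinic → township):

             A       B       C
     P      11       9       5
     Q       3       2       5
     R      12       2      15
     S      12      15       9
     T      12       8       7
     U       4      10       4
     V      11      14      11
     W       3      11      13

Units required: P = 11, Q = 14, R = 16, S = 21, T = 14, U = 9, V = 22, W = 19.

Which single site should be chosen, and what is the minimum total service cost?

Choose A only; total service cost 1110.

With exactly 1 open, each township uses its cheapest among the chosen.
{A}: P→A 11·11=121, Q→A 3·14=42, R→A 12·16=192, S→A 12·21=252, T→A 12·14=168, U→A 4·9=36, V→A 11·22=242, W→A 3·19=57. Service cost 1110.
{C}: service cost 1177
{B}: service cost 1193
Among all 3 size-1 choices, {A} is lowest.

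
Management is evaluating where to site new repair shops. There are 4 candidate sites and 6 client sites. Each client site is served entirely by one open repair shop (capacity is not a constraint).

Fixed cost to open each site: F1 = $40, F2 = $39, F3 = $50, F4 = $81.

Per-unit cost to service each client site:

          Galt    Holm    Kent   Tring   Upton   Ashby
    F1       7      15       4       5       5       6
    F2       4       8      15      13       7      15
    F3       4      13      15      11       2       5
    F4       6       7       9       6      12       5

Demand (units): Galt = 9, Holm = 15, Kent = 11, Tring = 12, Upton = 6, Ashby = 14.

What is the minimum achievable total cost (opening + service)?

For any fixed open set, each client site goes to its cheapest open site; total = fixed + service.
{F1, F2}: Galt→F2 4·9=36, Holm→F2 8·15=120, Kent→F1 4·11=44, Tring→F1 5·12=60, Upton→F1 5·6=30, Ashby→F1 6·14=84. Service 374; fixed 79; total 453.
{F1, F2, F3}: Galt→F2 4·9=36, Holm→F2 8·15=120, Kent→F1 4·11=44, Tring→F1 5·12=60, Upton→F3 2·6=12, Ashby→F3 5·14=70. Service 342; fixed 129; total 471.
{F1, F4}: service 363 + fixed 121 = 484
{F1, F2, F3, F4}: service 327 + fixed 210 = 537
No other subset beats 453.

Minimum total cost: 453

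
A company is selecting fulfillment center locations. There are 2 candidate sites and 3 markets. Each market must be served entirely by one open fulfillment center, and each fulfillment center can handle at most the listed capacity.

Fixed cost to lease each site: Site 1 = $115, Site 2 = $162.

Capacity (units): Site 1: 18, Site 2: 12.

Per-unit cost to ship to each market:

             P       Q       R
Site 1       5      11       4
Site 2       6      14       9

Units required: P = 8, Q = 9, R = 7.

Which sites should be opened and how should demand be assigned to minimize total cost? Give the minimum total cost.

Open {Site 1, Site 2}: P→Site 2 6·8=48, Q→Site 1 11·9=99, R→Site 1 4·7=28.
Loads: Site 1 carries 16/18, Site 2 carries 8/12. Service 175; fixed 277; total 452.
Next best feasible plan costs 471.

Minimum total cost: 452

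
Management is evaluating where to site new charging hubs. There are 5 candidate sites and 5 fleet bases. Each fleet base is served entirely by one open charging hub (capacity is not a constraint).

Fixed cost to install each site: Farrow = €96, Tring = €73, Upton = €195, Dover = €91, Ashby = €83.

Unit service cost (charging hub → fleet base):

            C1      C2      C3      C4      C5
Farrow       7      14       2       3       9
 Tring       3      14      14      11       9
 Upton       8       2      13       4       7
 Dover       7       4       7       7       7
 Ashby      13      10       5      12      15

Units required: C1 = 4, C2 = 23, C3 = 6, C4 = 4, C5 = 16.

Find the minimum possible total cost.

For any fixed open set, each fleet base goes to its cheapest open site; total = fixed + service.
{Dover}: C1→Dover 7·4=28, C2→Dover 4·23=92, C3→Dover 7·6=42, C4→Dover 7·4=28, C5→Dover 7·16=112. Service 302; fixed 91; total 393.
{Farrow, Dover}: service 256 + fixed 187 = 443
{Tring, Dover}: service 286 + fixed 164 = 450
{Farrow, Tring, Upton, Dover, Ashby}: service 194 + fixed 538 = 732
No other subset beats 393.

Minimum total cost: 393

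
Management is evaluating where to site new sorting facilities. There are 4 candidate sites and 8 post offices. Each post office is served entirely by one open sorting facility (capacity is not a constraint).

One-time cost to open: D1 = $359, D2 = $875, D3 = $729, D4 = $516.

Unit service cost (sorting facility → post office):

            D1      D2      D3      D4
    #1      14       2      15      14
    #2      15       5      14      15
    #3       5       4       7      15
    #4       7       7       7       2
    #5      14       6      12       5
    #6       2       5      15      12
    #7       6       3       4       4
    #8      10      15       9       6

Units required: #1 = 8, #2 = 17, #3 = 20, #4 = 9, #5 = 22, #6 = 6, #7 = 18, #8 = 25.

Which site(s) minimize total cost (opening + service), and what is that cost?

Open D1 only; minimum total cost 1567.

For any fixed open set, each post office goes to its cheapest open site; total = fixed + service.
{D1}: #1→D1 14·8=112, #2→D1 15·17=255, #3→D1 5·20=100, #4→D1 7·9=63, #5→D1 14·22=308, #6→D1 2·6=12, #7→D1 6·18=108, #8→D1 10·25=250. Service 1208; fixed 359; total 1567.
{D4}: service 1089 + fixed 516 = 1605
{D1, D4}: #1→D1 14·8=112, #2→D1 15·17=255, #3→D1 5·20=100, #4→D4 2·9=18, #5→D4 5·22=110, #6→D1 2·6=12, #7→D4 4·18=72, #8→D4 6·25=150. Service 829; fixed 875; total 1704.
{D1, D2, D3, D4}: #1→D2 2·8=16, #2→D2 5·17=85, #3→D2 4·20=80, #4→D4 2·9=18, #5→D4 5·22=110, #6→D1 2·6=12, #7→D2 3·18=54, #8→D4 6·25=150. Service 525; fixed 2479; total 3004.
No other subset beats 1567.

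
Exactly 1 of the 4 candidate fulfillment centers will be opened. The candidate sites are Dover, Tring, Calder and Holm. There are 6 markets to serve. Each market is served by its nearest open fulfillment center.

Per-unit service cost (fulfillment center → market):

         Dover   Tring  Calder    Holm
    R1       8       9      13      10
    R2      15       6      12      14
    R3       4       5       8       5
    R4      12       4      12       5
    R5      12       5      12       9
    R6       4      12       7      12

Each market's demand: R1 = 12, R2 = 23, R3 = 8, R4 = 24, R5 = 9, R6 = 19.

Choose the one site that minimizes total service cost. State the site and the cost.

Choose Tring only; total service cost 655.

With exactly 1 open, each market uses its cheapest among the chosen.
{Tring}: R1→Tring 9·12=108, R2→Tring 6·23=138, R3→Tring 5·8=40, R4→Tring 4·24=96, R5→Tring 5·9=45, R6→Tring 12·19=228. Service cost 655.
{Holm}: service cost 911
{Dover}: service cost 945
Among all 4 size-1 choices, {Tring} is lowest.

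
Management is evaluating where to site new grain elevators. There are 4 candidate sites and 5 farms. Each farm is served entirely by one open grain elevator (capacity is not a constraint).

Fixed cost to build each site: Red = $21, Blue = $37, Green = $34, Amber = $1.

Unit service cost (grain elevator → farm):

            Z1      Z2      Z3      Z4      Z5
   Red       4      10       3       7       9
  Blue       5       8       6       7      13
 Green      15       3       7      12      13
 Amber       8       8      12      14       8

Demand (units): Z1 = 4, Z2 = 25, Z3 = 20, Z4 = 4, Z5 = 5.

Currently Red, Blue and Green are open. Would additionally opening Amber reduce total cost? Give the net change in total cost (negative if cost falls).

Yes — net change −4 (cost falls by 4).

Current service cost with {Red, Blue, Green}: 224.
Adding Amber: each farm re-picks its cheapest; new service cost 219, saving 5.
Extra fixed cost: 1. Net change = 1 − 5 = -4.
(Totals: 316 → 312.)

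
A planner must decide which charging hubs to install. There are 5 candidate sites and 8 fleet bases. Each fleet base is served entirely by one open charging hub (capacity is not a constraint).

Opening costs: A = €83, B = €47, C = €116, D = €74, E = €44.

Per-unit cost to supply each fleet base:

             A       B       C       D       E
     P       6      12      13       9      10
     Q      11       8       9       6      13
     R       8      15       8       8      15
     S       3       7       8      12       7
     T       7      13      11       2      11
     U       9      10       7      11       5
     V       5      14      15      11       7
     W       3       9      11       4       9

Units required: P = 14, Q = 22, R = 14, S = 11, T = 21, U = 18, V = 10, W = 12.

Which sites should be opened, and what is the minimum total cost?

For any fixed open set, each fleet base goes to its cheapest open site; total = fixed + service.
{A, D, E}: P→A 6·14=84, Q→D 6·22=132, R→A 8·14=112, S→A 3·11=33, T→D 2·21=42, U→E 5·18=90, V→A 5·10=50, W→A 3·12=36. Service 579; fixed 201; total 780.
{A, D}: P→A 6·14=84, Q→D 6·22=132, R→A 8·14=112, S→A 3·11=33, T→D 2·21=42, U→A 9·18=162, V→A 5·10=50, W→A 3·12=36. Service 651; fixed 157; total 808.
{D, E}: service 697 + fixed 118 = 815
{A, B, C, D, E}: service 579 + fixed 364 = 943
No other subset beats 780.

Open A, D and E; minimum total cost 780.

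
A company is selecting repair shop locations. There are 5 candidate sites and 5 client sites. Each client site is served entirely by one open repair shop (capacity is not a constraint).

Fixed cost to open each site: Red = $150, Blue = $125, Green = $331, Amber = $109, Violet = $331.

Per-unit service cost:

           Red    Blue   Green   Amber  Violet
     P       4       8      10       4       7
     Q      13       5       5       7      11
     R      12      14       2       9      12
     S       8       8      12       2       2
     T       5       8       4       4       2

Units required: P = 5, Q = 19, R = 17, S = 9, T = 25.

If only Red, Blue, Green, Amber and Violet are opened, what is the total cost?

Total cost: 1263

Each client site is assigned to its cheapest site among the open ones.
{Red, Blue, Green, Amber, Violet}: P→Red 4·5=20, Q→Blue 5·19=95, R→Green 2·17=34, S→Amber 2·9=18, T→Violet 2·25=50. Service 217; fixed 1046; total 1263.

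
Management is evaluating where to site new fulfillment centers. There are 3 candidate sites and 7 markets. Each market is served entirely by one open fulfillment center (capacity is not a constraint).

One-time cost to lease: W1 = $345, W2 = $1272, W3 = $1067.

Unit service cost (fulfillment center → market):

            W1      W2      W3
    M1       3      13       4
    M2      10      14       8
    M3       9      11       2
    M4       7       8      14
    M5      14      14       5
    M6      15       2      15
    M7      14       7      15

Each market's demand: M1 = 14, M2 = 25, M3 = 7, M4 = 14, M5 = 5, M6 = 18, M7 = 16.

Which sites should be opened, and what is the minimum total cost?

Open W1 only; minimum total cost 1362.

For any fixed open set, each market goes to its cheapest open site; total = fixed + service.
{W1}: M1→W1 3·14=42, M2→W1 10·25=250, M3→W1 9·7=63, M4→W1 7·14=98, M5→W1 14·5=70, M6→W1 15·18=270, M7→W1 14·16=224. Service 1017; fixed 345; total 1362.
{W3}: M1→W3 4·14=56, M2→W3 8·25=200, M3→W3 2·7=14, M4→W3 14·14=196, M5→W3 5·5=25, M6→W3 15·18=270, M7→W3 15·16=240. Service 1001; fixed 1067; total 2068.
{W2}: service 939 + fixed 1272 = 2211
{W1, W2, W3}: M1→W1 3·14=42, M2→W3 8·25=200, M3→W3 2·7=14, M4→W1 7·14=98, M5→W3 5·5=25, M6→W2 2·18=36, M7→W2 7·16=112. Service 527; fixed 2684; total 3211.
No other subset beats 1362.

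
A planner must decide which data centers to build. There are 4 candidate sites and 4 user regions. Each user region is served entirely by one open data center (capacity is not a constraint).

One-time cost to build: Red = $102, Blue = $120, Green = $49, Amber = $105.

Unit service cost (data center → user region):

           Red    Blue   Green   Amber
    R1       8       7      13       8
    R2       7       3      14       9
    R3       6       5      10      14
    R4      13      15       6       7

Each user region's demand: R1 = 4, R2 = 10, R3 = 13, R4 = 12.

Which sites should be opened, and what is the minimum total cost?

For any fixed open set, each user region goes to its cheapest open site; total = fixed + service.
{Blue, Green}: R1→Blue 7·4=28, R2→Blue 3·10=30, R3→Blue 5·13=65, R4→Green 6·12=72. Service 195; fixed 169; total 364.
{Red, Green}: R1→Red 8·4=32, R2→Red 7·10=70, R3→Red 6·13=78, R4→Green 6·12=72. Service 252; fixed 151; total 403.
{Blue}: R1→Blue 7·4=28, R2→Blue 3·10=30, R3→Blue 5·13=65, R4→Blue 15·12=180. Service 303; fixed 120; total 423.
{Red, Blue, Green, Amber}: R1→Blue 7·4=28, R2→Blue 3·10=30, R3→Blue 5·13=65, R4→Green 6·12=72. Service 195; fixed 376; total 571.
No other subset beats 364.

Open Blue and Green; minimum total cost 364.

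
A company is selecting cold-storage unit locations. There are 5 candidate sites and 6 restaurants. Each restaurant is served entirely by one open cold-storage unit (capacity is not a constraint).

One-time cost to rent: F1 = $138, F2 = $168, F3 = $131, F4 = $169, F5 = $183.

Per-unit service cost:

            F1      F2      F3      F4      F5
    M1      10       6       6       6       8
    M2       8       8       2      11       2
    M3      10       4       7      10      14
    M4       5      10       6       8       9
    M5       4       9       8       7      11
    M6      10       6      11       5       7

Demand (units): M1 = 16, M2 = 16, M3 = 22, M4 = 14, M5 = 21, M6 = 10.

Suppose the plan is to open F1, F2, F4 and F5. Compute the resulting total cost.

Each restaurant is assigned to its cheapest site among the open ones.
{F1, F2, F4, F5}: M1→F2 6·16=96, M2→F5 2·16=32, M3→F2 4·22=88, M4→F1 5·14=70, M5→F1 4·21=84, M6→F4 5·10=50. Service 420; fixed 658; total 1078.

Total cost: 1078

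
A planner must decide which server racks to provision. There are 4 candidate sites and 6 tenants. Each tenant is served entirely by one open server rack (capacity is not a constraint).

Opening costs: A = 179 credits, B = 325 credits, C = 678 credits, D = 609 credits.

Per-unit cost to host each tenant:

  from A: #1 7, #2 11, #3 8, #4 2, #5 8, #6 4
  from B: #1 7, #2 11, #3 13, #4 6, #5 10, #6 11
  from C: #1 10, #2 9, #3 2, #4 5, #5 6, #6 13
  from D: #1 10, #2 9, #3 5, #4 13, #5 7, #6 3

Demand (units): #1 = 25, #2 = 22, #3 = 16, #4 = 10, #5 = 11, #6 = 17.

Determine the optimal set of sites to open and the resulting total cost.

For any fixed open set, each tenant goes to its cheapest open site; total = fixed + service.
{A}: #1→A 7·25=175, #2→A 11·22=242, #3→A 8·16=128, #4→A 2·10=20, #5→A 8·11=88, #6→A 4·17=68. Service 721; fixed 179; total 900.
{A, B}: #1→A 7·25=175, #2→A 11·22=242, #3→A 8·16=128, #4→A 2·10=20, #5→A 8·11=88, #6→A 4·17=68. Service 721; fixed 504; total 1225.
{B}: service 982 + fixed 325 = 1307
{A, B, C, D}: #1→A 7·25=175, #2→C 9·22=198, #3→C 2·16=32, #4→A 2·10=20, #5→C 6·11=66, #6→D 3·17=51. Service 542; fixed 1791; total 2333.
(All 15 nonempty subsets were checked; A only is lowest.)

Open A only; minimum total cost 900.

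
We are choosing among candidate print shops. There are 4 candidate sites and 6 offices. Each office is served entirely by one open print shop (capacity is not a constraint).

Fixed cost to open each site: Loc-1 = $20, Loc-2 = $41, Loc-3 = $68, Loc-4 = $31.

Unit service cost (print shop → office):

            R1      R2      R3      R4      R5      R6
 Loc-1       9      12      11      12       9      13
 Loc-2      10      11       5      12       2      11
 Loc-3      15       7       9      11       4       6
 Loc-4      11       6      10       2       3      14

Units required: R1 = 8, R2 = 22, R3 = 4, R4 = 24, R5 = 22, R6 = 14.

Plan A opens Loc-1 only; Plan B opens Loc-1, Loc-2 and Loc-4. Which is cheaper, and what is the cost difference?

Plan A: {Loc-1}: R1→Loc-1 9·8=72, R2→Loc-1 12·22=264, R3→Loc-1 11·4=44, R4→Loc-1 12·24=288, R5→Loc-1 9·22=198, R6→Loc-1 13·14=182. Service 1048; fixed 20; total 1068.
Plan B: {Loc-1, Loc-2, Loc-4}: R1→Loc-1 9·8=72, R2→Loc-4 6·22=132, R3→Loc-2 5·4=20, R4→Loc-4 2·24=48, R5→Loc-2 2·22=44, R6→Loc-2 11·14=154. Service 470; fixed 92; total 562.
Difference: |1068 − 562| = 506.

Plan B is cheaper by 506.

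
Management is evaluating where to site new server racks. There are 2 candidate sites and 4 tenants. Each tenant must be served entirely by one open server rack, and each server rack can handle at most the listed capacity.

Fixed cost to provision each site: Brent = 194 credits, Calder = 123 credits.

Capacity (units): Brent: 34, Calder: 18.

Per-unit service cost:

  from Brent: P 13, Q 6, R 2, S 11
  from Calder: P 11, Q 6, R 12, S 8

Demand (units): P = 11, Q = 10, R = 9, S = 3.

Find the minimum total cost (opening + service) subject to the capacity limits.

Open {Brent}: P→Brent 13·11=143, Q→Brent 6·10=60, R→Brent 2·9=18, S→Brent 11·3=33.
Loads: Brent carries 33/34. Service 254; fixed 194; total 448.
Next best feasible plan costs 540.

Minimum total cost: 448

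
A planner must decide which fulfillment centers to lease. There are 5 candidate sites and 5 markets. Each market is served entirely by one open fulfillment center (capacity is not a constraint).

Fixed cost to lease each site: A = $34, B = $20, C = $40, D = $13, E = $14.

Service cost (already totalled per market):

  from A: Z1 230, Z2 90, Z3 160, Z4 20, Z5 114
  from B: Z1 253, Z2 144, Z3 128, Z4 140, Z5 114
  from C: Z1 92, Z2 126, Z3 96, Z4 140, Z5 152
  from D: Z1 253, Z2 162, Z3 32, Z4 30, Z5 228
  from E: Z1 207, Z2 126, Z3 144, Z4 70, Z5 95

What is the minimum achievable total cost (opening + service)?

For any fixed open set, each market goes to its cheapest open site; total = fixed + service.
{A, C, D, E}: Z1→C 92, Z2→A 90, Z3→D 32, Z4→A 20, Z5→E 95. Service 329; fixed 101; total 430.
{A, C, D}: Z1→C 92, Z2→A 90, Z3→D 32, Z4→A 20, Z5→A 114. Service 348; fixed 87; total 435.
{C, D, E}: Z1→C 92, Z2→C 126, Z3→D 32, Z4→D 30, Z5→E 95. Service 375; fixed 67; total 442.
{A, B, C, D, E}: service 329 + fixed 121 = 450
No other subset beats 430.

Minimum total cost: 430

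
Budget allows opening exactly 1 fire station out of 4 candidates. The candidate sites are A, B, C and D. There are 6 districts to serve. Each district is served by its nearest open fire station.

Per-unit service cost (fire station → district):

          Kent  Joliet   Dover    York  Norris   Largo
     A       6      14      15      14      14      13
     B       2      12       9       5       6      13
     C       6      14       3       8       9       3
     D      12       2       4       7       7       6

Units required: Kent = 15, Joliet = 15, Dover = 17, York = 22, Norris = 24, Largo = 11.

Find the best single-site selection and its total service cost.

With exactly 1 open, each district uses its cheapest among the chosen.
{D}: Kent→D 12·15=180, Joliet→D 2·15=30, Dover→D 4·17=68, York→D 7·22=154, Norris→D 7·24=168, Largo→D 6·11=66. Service cost 666.
{B}: service cost 760
{C}: service cost 776
Among all 4 size-1 choices, {D} is lowest.

Choose D only; total service cost 666.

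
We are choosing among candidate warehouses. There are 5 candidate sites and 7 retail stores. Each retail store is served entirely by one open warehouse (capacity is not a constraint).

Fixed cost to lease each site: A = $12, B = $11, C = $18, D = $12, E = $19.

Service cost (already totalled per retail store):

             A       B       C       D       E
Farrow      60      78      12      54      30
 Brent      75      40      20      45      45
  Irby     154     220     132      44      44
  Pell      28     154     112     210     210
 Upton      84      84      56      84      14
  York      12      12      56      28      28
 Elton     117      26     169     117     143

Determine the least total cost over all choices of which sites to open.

Minimum total cost: 216

For any fixed open set, each retail store goes to its cheapest open site; total = fixed + service.
{A, B, C, E}: Farrow→C 12, Brent→C 20, Irby→E 44, Pell→A 28, Upton→E 14, York→A 12, Elton→B 26. Service 156; fixed 60; total 216.
{A, B, C, D, E}: Farrow→C 12, Brent→C 20, Irby→D 44, Pell→A 28, Upton→E 14, York→A 12, Elton→B 26. Service 156; fixed 72; total 228.
{A, B, E}: Farrow→E 30, Brent→B 40, Irby→E 44, Pell→A 28, Upton→E 14, York→A 12, Elton→B 26. Service 194; fixed 42; total 236.
{B}: service 614 + fixed 11 = 625
No other subset beats 216.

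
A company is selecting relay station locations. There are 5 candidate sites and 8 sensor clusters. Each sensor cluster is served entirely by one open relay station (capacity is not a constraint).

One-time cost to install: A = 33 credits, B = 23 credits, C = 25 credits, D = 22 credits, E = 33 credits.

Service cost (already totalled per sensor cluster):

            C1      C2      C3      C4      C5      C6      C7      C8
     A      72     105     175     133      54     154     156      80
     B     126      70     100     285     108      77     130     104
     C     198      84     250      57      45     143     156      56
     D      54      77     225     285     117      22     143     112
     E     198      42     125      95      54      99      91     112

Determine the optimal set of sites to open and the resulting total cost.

For any fixed open set, each sensor cluster goes to its cheapest open site; total = fixed + service.
{B, C, D, E}: C1→D 54, C2→E 42, C3→B 100, C4→C 57, C5→C 45, C6→D 22, C7→E 91, C8→C 56. Service 467; fixed 103; total 570.
{C, D, E}: C1→D 54, C2→E 42, C3→E 125, C4→C 57, C5→C 45, C6→D 22, C7→E 91, C8→C 56. Service 492; fixed 80; total 572.
{A, B, C, D, E}: service 467 + fixed 136 = 603
{D}: C1→D 54, C2→D 77, C3→D 225, C4→D 285, C5→D 117, C6→D 22, C7→D 143, C8→D 112. Service 1035; fixed 22; total 1057.
No other subset beats 570.

Open B, C, D and E; minimum total cost 570.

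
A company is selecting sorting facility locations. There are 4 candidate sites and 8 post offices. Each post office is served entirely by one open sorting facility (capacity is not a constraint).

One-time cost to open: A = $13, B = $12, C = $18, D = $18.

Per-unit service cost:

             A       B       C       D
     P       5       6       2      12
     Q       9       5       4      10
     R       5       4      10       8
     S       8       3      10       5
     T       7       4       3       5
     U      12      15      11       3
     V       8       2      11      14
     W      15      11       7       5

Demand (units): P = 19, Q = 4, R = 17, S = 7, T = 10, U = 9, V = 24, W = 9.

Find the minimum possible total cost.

Minimum total cost: 341

For any fixed open set, each post office goes to its cheapest open site; total = fixed + service.
{B, C, D}: P→C 2·19=38, Q→C 4·4=16, R→B 4·17=68, S→B 3·7=21, T→C 3·10=30, U→D 3·9=27, V→B 2·24=48, W→D 5·9=45. Service 293; fixed 48; total 341.
{A, B, C, D}: service 293 + fixed 61 = 354
{A, B, D}: P→A 5·19=95, Q→B 5·4=20, R→B 4·17=68, S→B 3·7=21, T→B 4·10=40, U→D 3·9=27, V→B 2·24=48, W→D 5·9=45. Service 364; fixed 43; total 407.
{B}: service 545 + fixed 12 = 557
No other subset beats 341.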